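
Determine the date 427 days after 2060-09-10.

Adding 427 days from September 10, 2060.
September has 30 days, so 30 − 10 = 20 days remain after September 10, 2060; 427 − 20 = 407 left.
October 2060 has 31 days: 407 − 31 = 376 left.
November 2060 has 30 days: 376 − 30 = 346 left.
December 2060 has 31 days: 346 − 31 = 315 left.
January 2061 has 31 days: 315 − 31 = 284 left.
February 2061 has 28 days (2061 is not a leap year): 284 − 28 = 256 left.
March 2061 has 31 days: 256 − 31 = 225 left.
April 2061 has 30 days: 225 − 30 = 195 left.
May 2061 has 31 days: 195 − 31 = 164 left.
June 2061 has 30 days: 164 − 30 = 134 left.
July 2061 has 31 days: 134 − 31 = 103 left.
August 2061 has 31 days: 103 − 31 = 72 left.
September 2061 has 30 days: 72 − 30 = 42 left.
October 2061 has 31 days: 42 − 31 = 11 left.
11 days into November 2061 → November 11, 2061.

November 11, 2061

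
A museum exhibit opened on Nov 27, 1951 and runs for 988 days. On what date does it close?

Counting forward 988 days from November 27, 1951.
November has 30 days, so 30 − 27 = 3 days remain after November 27, 1951; 988 − 3 = 985 left.
December 1951 has 31 days: 985 − 31 = 954 left.
January 1952 has 31 days: 954 − 31 = 923 left.
February 1952 has 29 days (1952 is a leap year): 923 − 29 = 894 left.
March 1952 has 31 days: 894 − 31 = 863 left.
April 1952 has 30 days: 863 − 30 = 833 left.
May 1952 has 31 days: 833 − 31 = 802 left.
June 1952 has 30 days: 802 − 30 = 772 left.
July 1952 has 31 days: 772 − 31 = 741 left.
August 1952 has 31 days: 741 − 31 = 710 left.
September 1952 has 30 days: 710 − 30 = 680 left.
October 1952 has 31 days: 680 − 31 = 649 left.
November 1952 has 30 days: 649 − 30 = 619 left.
December 1952 has 31 days: 619 − 31 = 588 left.
January 1953 has 31 days: 588 − 31 = 557 left.
February 1953 has 28 days (1953 is not a leap year): 557 − 28 = 529 left.
March 1953 has 31 days: 529 − 31 = 498 left.
April 1953 has 30 days: 498 − 30 = 468 left.
May 1953 has 31 days: 468 − 31 = 437 left.
June 1953 has 30 days: 437 − 30 = 407 left.
July 1953 has 31 days: 407 − 31 = 376 left.
August 1953 has 31 days: 376 − 31 = 345 left.
September 1953 has 30 days: 345 − 30 = 315 left.
October 1953 has 31 days: 315 − 31 = 284 left.
November 1953 has 30 days: 284 − 30 = 254 left.
December 1953 has 31 days: 254 − 31 = 223 left.
January 1954 has 31 days: 223 − 31 = 192 left.
February 1954 has 28 days (1954 is not a leap year): 192 − 28 = 164 left.
March 1954 has 31 days: 164 − 31 = 133 left.
April 1954 has 30 days: 133 − 30 = 103 left.
May 1954 has 31 days: 103 − 31 = 72 left.
June 1954 has 30 days: 72 − 30 = 42 left.
July 1954 has 31 days: 42 − 31 = 11 left.
11 days into August 1954 → August 11, 1954.

August 11, 1954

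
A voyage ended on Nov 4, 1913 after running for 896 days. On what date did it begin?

Subtracting 896 days from November 4, 1913.
Going back 4 days from November 4, 1913 reaches the end of the previous month; 896 − 4 = 892 left.
October 1913 has 31 days: 892 − 31 = 861 left.
September 1913 has 30 days: 861 − 30 = 831 left.
August 1913 has 31 days: 831 − 31 = 800 left.
July 1913 has 31 days: 800 − 31 = 769 left.
June 1913 has 30 days: 769 − 30 = 739 left.
May 1913 has 31 days: 739 − 31 = 708 left.
April 1913 has 30 days: 708 − 30 = 678 left.
March 1913 has 31 days: 678 − 31 = 647 left.
February 1913 has 28 days (1913 is not a leap year): 647 − 28 = 619 left.
January 1913 has 31 days: 619 − 31 = 588 left.
December 1912 has 31 days: 588 − 31 = 557 left.
November 1912 has 30 days: 557 − 30 = 527 left.
October 1912 has 31 days: 527 − 31 = 496 left.
September 1912 has 30 days: 496 − 30 = 466 left.
August 1912 has 31 days: 466 − 31 = 435 left.
July 1912 has 31 days: 435 − 31 = 404 left.
June 1912 has 30 days: 404 − 30 = 374 left.
May 1912 has 31 days: 374 − 31 = 343 left.
April 1912 has 30 days: 343 − 30 = 313 left.
March 1912 has 31 days: 313 − 31 = 282 left.
February 1912 has 29 days (1912 is a leap year): 282 − 29 = 253 left.
January 1912 has 31 days: 253 − 31 = 222 left.
December 1911 has 31 days: 222 − 31 = 191 left.
November 1911 has 30 days: 191 − 30 = 161 left.
October 1911 has 31 days: 161 − 31 = 130 left.
September 1911 has 30 days: 130 − 30 = 100 left.
August 1911 has 31 days: 100 − 31 = 69 left.
July 1911 has 31 days: 69 − 31 = 38 left.
June 1911 has 30 days: 38 − 30 = 8 left.
May 1911 has 31 days; 31 − 8 = 23 → May 23, 1911.

May 23, 1911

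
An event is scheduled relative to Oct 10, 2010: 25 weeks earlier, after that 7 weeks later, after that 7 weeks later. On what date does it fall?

Subtracting 25 weeks (= 175 days) from October 10, 2010:
Going back 10 days from October 10, 2010 reaches the end of the previous month; 175 − 10 = 165 left.
September 2010 has 30 days: 165 − 30 = 135 left.
August 2010 has 31 days: 135 − 31 = 104 left.
July 2010 has 31 days: 104 − 31 = 73 left.
June 2010 has 30 days: 73 − 30 = 43 left.
May 2010 has 31 days: 43 − 31 = 12 left.
April 2010 has 30 days; 30 − 12 = 18 → April 18, 2010.
Advancing 7 weeks (= 49 days) from April 18, 2010:
April has 30 days, so 30 − 18 = 12 days remain after April 18, 2010; 49 − 12 = 37 left.
May 2010 has 31 days: 37 − 31 = 6 left.
6 days into June 2010 → June 6, 2010.
Adding 7 weeks (= 49 days) from June 6, 2010:
June has 30 days, so 30 − 6 = 24 days remain after June 6, 2010; 49 − 24 = 25 left.
25 days into July 2010 → July 25, 2010.

July 25, 2010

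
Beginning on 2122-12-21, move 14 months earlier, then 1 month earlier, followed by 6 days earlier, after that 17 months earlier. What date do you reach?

April 15, 2120

Counting back 14 months from December 21, 2122:
month 12 − 14 = -2, which is month 10 of year 2121 → October 2121.
Day 21 is valid in October, giving October 21, 2121.
Going back 1 month from October 21, 2121:
month 10 − 1 = 9 → September 2121.
Day 21 is valid in September, giving September 21, 2121.
Going back 6 days from September 21, 2121:
21 − 6 = 15, still in September 2121.
Going back 17 months from September 15, 2121:
month 9 − 17 = -8, which is month 4 of year 2120 → April 2120.
Day 15 is valid in April, giving April 15, 2120.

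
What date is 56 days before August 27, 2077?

Counting back 56 days from August 27, 2077.
Going back 27 days from August 27, 2077 reaches the end of the previous month; 56 − 27 = 29 left.
July 2077 has 31 days; 31 − 29 = 2 → July 2, 2077.

July 2, 2077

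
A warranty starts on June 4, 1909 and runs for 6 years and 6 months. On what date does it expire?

Advancing 6 years and 6 months from June 4, 1909.
+6 years → 1915; month 6 + 6 = 12 → December 1915.
Day 4 is valid in December, giving December 4, 1915.

December 4, 1915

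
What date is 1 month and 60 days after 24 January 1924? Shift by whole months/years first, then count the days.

Advancing 1 month and 60 days from January 24, 1924: first the month/year part, then the days.
month 1 + 1 = 2 → February 1924.
Day 24 is valid in February, giving February 24, 1924.
Now add 60 days from February 24, 1924.
February has 29 days, so 29 − 24 = 5 days remain after February 24, 1924; 60 − 5 = 55 left.
March 1924 has 31 days: 55 − 31 = 24 left.
24 days into April 1924 → April 24, 1924.

April 24, 1924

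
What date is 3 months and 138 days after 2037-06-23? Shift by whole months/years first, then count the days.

February 8, 2038

Adding 3 months and 138 days from June 23, 2037: first the month/year part, then the days.
month 6 + 3 = 9 → September 2037.
Day 23 is valid in September, giving September 23, 2037.
Now add 138 days from September 23, 2037.
September has 30 days, so 30 − 23 = 7 days remain after September 23, 2037; 138 − 7 = 131 left.
October 2037 has 31 days: 131 − 31 = 100 left.
November 2037 has 30 days: 100 − 30 = 70 left.
December 2037 has 31 days: 70 − 31 = 39 left.
January 2038 has 31 days: 39 − 31 = 8 left.
8 days into February 2038 → February 8, 2038.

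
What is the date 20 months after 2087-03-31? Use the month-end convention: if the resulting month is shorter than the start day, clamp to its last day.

November 30, 2088

Advancing 20 months from March 31, 2087.
month 3 + 20 = 23, which is month 11 of year 2088 → November 2088.
November 2088 has only 30 days and the start was day 31, so the date clamps to November 30, 2088.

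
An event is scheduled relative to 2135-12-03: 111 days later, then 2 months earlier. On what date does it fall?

January 23, 2136

Advancing 111 days from December 3, 2135:
December has 31 days, so 31 − 3 = 28 days remain after December 3, 2135; 111 − 28 = 83 left.
January 2136 has 31 days: 83 − 31 = 52 left.
February 2136 has 29 days (2136 is a leap year): 52 − 29 = 23 left.
23 days into March 2136 → March 23, 2136.
Going back 2 months from March 23, 2136:
month 3 − 2 = 1 → January 2136.
Day 23 is valid in January, giving January 23, 2136.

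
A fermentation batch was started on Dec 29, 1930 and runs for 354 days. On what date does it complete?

December 18, 1931

Adding 354 days from December 29, 1930.
December has 31 days, so 31 − 29 = 2 days remain after December 29, 1930; 354 − 2 = 352 left.
January 1931 has 31 days: 352 − 31 = 321 left.
February 1931 has 28 days (1931 is not a leap year): 321 − 28 = 293 left.
March 1931 has 31 days: 293 − 31 = 262 left.
April 1931 has 30 days: 262 − 30 = 232 left.
May 1931 has 31 days: 232 − 31 = 201 left.
June 1931 has 30 days: 201 − 30 = 171 left.
July 1931 has 31 days: 171 − 31 = 140 left.
August 1931 has 31 days: 140 − 31 = 109 left.
September 1931 has 30 days: 109 − 30 = 79 left.
October 1931 has 31 days: 79 − 31 = 48 left.
November 1931 has 30 days: 48 − 30 = 18 left.
18 days into December 1931 → December 18, 1931.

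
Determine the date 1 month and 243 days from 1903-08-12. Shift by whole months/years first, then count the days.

May 12, 1904

Counting forward 1 month and 243 days from August 12, 1903: first the month/year part, then the days.
month 8 + 1 = 9 → September 1903.
Day 12 is valid in September, giving September 12, 1903.
Now add 243 days from September 12, 1903.
September has 30 days, so 30 − 12 = 18 days remain after September 12, 1903; 243 − 18 = 225 left.
October 1903 has 31 days: 225 − 31 = 194 left.
November 1903 has 30 days: 194 − 30 = 164 left.
December 1903 has 31 days: 164 − 31 = 133 left.
January 1904 has 31 days: 133 − 31 = 102 left.
February 1904 has 29 days (1904 is a leap year): 102 − 29 = 73 left.
March 1904 has 31 days: 73 − 31 = 42 left.
April 1904 has 30 days: 42 − 30 = 12 left.
12 days into May 1904 → May 12, 1904.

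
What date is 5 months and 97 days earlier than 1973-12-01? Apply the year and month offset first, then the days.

Going back 5 months and 97 days from December 1, 1973: first the month/year part, then the days.
month 12 − 5 = 7 → July 1973.
Day 1 is valid in July, giving July 1, 1973.
Now subtract 97 days from July 1, 1973.
Going back 1 day from July 1, 1973 reaches the end of the previous month; 97 − 1 = 96 left.
June 1973 has 30 days: 96 − 30 = 66 left.
May 1973 has 31 days: 66 − 31 = 35 left.
April 1973 has 30 days: 35 − 30 = 5 left.
March 1973 has 31 days; 31 − 5 = 26 → March 26, 1973.

March 26, 1973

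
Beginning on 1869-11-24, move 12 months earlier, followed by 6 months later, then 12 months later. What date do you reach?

May 24, 1870

Counting back 12 months from November 24, 1869:
month 11 − 12 = -1, which is month 11 of year 1868 → November 1868.
Day 24 is valid in November, giving November 24, 1868.
Advancing 6 months from November 24, 1868:
month 11 + 6 = 17, which is month 5 of year 1869 → May 1869.
Day 24 is valid in May, giving May 24, 1869.
Advancing 12 months from May 24, 1869:
month 5 + 12 = 17, which is month 5 of year 1870 → May 1870.
Day 24 is valid in May, giving May 24, 1870.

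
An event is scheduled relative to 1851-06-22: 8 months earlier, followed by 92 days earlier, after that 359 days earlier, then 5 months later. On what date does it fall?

December 28, 1849

Going back 8 months from June 22, 1851:
month 6 − 8 = -2, which is month 10 of year 1850 → October 1850.
Day 22 is valid in October, giving October 22, 1850.
Counting back 92 days from October 22, 1850:
Going back 22 days from October 22, 1850 reaches the end of the previous month; 92 − 22 = 70 left.
September 1850 has 30 days: 70 − 30 = 40 left.
August 1850 has 31 days: 40 − 31 = 9 left.
July 1850 has 31 days; 31 − 9 = 22 → July 22, 1850.
Counting back 359 days from July 22, 1850:
Going back 22 days from July 22, 1850 reaches the end of the previous month; 359 − 22 = 337 left.
June 1850 has 30 days: 337 − 30 = 307 left.
May 1850 has 31 days: 307 − 31 = 276 left.
April 1850 has 30 days: 276 − 30 = 246 left.
March 1850 has 31 days: 246 − 31 = 215 left.
February 1850 has 28 days (1850 is not a leap year): 215 − 28 = 187 left.
January 1850 has 31 days: 187 − 31 = 156 left.
December 1849 has 31 days: 156 − 31 = 125 left.
November 1849 has 30 days: 125 − 30 = 95 left.
October 1849 has 31 days: 95 − 31 = 64 left.
September 1849 has 30 days: 64 − 30 = 34 left.
August 1849 has 31 days: 34 − 31 = 3 left.
July 1849 has 31 days; 31 − 3 = 28 → July 28, 1849.
Adding 5 months from July 28, 1849:
month 7 + 5 = 12 → December 1849.
Day 28 is valid in December, giving December 28, 1849.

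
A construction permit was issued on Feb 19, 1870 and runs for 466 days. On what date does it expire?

May 31, 1871

Advancing 466 days from February 19, 1870.
February has 28 days, so 28 − 19 = 9 days remain after February 19, 1870; 466 − 9 = 457 left.
March 1870 has 31 days: 457 − 31 = 426 left.
April 1870 has 30 days: 426 − 30 = 396 left.
May 1870 has 31 days: 396 − 31 = 365 left.
June 1870 has 30 days: 365 − 30 = 335 left.
July 1870 has 31 days: 335 − 31 = 304 left.
August 1870 has 31 days: 304 − 31 = 273 left.
September 1870 has 30 days: 273 − 30 = 243 left.
October 1870 has 31 days: 243 − 31 = 212 left.
November 1870 has 30 days: 212 − 30 = 182 left.
December 1870 has 31 days: 182 − 31 = 151 left.
January 1871 has 31 days: 151 − 31 = 120 left.
February 1871 has 28 days (1871 is not a leap year): 120 − 28 = 92 left.
March 1871 has 31 days: 92 − 31 = 61 left.
April 1871 has 30 days: 61 − 30 = 31 left.
31 days into May 1871 → May 31, 1871.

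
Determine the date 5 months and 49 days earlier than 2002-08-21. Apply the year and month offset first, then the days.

Going back 5 months and 49 days from August 21, 2002: first the month/year part, then the days.
month 8 − 5 = 3 → March 2002.
Day 21 is valid in March, giving March 21, 2002.
Now subtract 49 days from March 21, 2002.
Going back 21 days from March 21, 2002 reaches the end of the previous month; 49 − 21 = 28 left.
February 2002 has 28 days (2002 is not a leap year): 28 − 28 = 0 left.
January 2002 has 31 days; 31 − 0 = 31 → January 31, 2002.

January 31, 2002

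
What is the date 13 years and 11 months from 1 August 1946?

July 1, 1960

Counting forward 13 years and 11 months from August 1, 1946.
+13 years → 1959; month 8 + 11 = 19, which is month 7 of year 1960 → July 1960.
Day 1 is valid in July, giving July 1, 1960.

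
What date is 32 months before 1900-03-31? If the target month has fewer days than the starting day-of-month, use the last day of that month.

July 31, 1897

Subtracting 32 months from March 31, 1900.
month 3 − 32 = -29, which is month 7 of year 1897 → July 1897.
Day 31 is valid in July, giving July 31, 1897.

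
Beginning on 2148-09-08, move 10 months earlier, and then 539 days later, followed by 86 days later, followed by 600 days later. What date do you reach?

Subtracting 10 months from September 8, 2148:
month 9 − 10 = -1, which is month 11 of year 2147 → November 2147.
Day 8 is valid in November, giving November 8, 2147.
Counting forward 539 days from November 8, 2147:
November has 30 days, so 30 − 8 = 22 days remain after November 8, 2147; 539 − 22 = 517 left.
December 2147 has 31 days: 517 − 31 = 486 left.
January 2148 has 31 days: 486 − 31 = 455 left.
February 2148 has 29 days (2148 is a leap year): 455 − 29 = 426 left.
March 2148 has 31 days: 426 − 31 = 395 left.
April 2148 has 30 days: 395 − 30 = 365 left.
May 2148 has 31 days: 365 − 31 = 334 left.
June 2148 has 30 days: 334 − 30 = 304 left.
July 2148 has 31 days: 304 − 31 = 273 left.
August 2148 has 31 days: 273 − 31 = 242 left.
September 2148 has 30 days: 242 − 30 = 212 left.
October 2148 has 31 days: 212 − 31 = 181 left.
November 2148 has 30 days: 181 − 30 = 151 left.
December 2148 has 31 days: 151 − 31 = 120 left.
January 2149 has 31 days: 120 − 31 = 89 left.
February 2149 has 28 days (2149 is not a leap year): 89 − 28 = 61 left.
March 2149 has 31 days: 61 − 31 = 30 left.
30 days into April 2149 → April 30, 2149.
Counting forward 86 days from April 30, 2149:
April has 30 days, so 30 − 30 = 0 days remain after April 30, 2149; 86 − 0 = 86 left.
May 2149 has 31 days: 86 − 31 = 55 left.
June 2149 has 30 days: 55 − 30 = 25 left.
25 days into July 2149 → July 25, 2149.
Adding 600 days from July 25, 2149:
July has 31 days, so 31 − 25 = 6 days remain after July 25, 2149; 600 − 6 = 594 left.
August 2149 has 31 days: 594 − 31 = 563 left.
September 2149 has 30 days: 563 − 30 = 533 left.
October 2149 has 31 days: 533 − 31 = 502 left.
November 2149 has 30 days: 502 − 30 = 472 left.
December 2149 has 31 days: 472 − 31 = 441 left.
January 2150 has 31 days: 441 − 31 = 410 left.
February 2150 has 28 days (2150 is not a leap year): 410 − 28 = 382 left.
March 2150 has 31 days: 382 − 31 = 351 left.
April 2150 has 30 days: 351 − 30 = 321 left.
May 2150 has 31 days: 321 − 31 = 290 left.
June 2150 has 30 days: 290 − 30 = 260 left.
July 2150 has 31 days: 260 − 31 = 229 left.
August 2150 has 31 days: 229 − 31 = 198 left.
September 2150 has 30 days: 198 − 30 = 168 left.
October 2150 has 31 days: 168 − 31 = 137 left.
November 2150 has 30 days: 137 − 30 = 107 left.
December 2150 has 31 days: 107 − 31 = 76 left.
January 2151 has 31 days: 76 − 31 = 45 left.
February 2151 has 28 days (2151 is not a leap year): 45 − 28 = 17 left.
17 days into March 2151 → March 17, 2151.

March 17, 2151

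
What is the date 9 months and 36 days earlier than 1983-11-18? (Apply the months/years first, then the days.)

Going back 9 months and 36 days from November 18, 1983: first the month/year part, then the days.
month 11 − 9 = 2 → February 1983.
Day 18 is valid in February, giving February 18, 1983.
Now subtract 36 days from February 18, 1983.
Going back 18 days from February 18, 1983 reaches the end of the previous month; 36 − 18 = 18 left.
January 1983 has 31 days; 31 − 18 = 13 → January 13, 1983.

January 13, 1983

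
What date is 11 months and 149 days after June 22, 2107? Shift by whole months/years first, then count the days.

October 18, 2108

Adding 11 months and 149 days from June 22, 2107: first the month/year part, then the days.
month 6 + 11 = 17, which is month 5 of year 2108 → May 2108.
Day 22 is valid in May, giving May 22, 2108.
Now add 149 days from May 22, 2108.
May has 31 days, so 31 − 22 = 9 days remain after May 22, 2108; 149 − 9 = 140 left.
June 2108 has 30 days: 140 − 30 = 110 left.
July 2108 has 31 days: 110 − 31 = 79 left.
August 2108 has 31 days: 79 − 31 = 48 left.
September 2108 has 30 days: 48 − 30 = 18 left.
18 days into October 2108 → October 18, 2108.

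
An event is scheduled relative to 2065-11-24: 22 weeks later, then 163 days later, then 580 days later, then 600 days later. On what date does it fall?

Counting forward 22 weeks (= 154 days) from November 24, 2065:
November has 30 days, so 30 − 24 = 6 days remain after November 24, 2065; 154 − 6 = 148 left.
December 2065 has 31 days: 148 − 31 = 117 left.
January 2066 has 31 days: 117 − 31 = 86 left.
February 2066 has 28 days (2066 is not a leap year): 86 − 28 = 58 left.
March 2066 has 31 days: 58 − 31 = 27 left.
27 days into April 2066 → April 27, 2066.
Advancing 163 days from April 27, 2066:
April has 30 days, so 30 − 27 = 3 days remain after April 27, 2066; 163 − 3 = 160 left.
May 2066 has 31 days: 160 − 31 = 129 left.
June 2066 has 30 days: 129 − 30 = 99 left.
July 2066 has 31 days: 99 − 31 = 68 left.
August 2066 has 31 days: 68 − 31 = 37 left.
September 2066 has 30 days: 37 − 30 = 7 left.
7 days into October 2066 → October 7, 2066.
Counting forward 580 days from October 7, 2066:
October has 31 days, so 31 − 7 = 24 days remain after October 7, 2066; 580 − 24 = 556 left.
November 2066 has 30 days: 556 − 30 = 526 left.
December 2066 has 31 days: 526 − 31 = 495 left.
January 2067 has 31 days: 495 − 31 = 464 left.
February 2067 has 28 days (2067 is not a leap year): 464 − 28 = 436 left.
March 2067 has 31 days: 436 − 31 = 405 left.
April 2067 has 30 days: 405 − 30 = 375 left.
May 2067 has 31 days: 375 − 31 = 344 left.
June 2067 has 30 days: 344 − 30 = 314 left.
July 2067 has 31 days: 314 − 31 = 283 left.
August 2067 has 31 days: 283 − 31 = 252 left.
September 2067 has 30 days: 252 − 30 = 222 left.
October 2067 has 31 days: 222 − 31 = 191 left.
November 2067 has 30 days: 191 − 30 = 161 left.
December 2067 has 31 days: 161 − 31 = 130 left.
January 2068 has 31 days: 130 − 31 = 99 left.
February 2068 has 29 days (2068 is a leap year): 99 − 29 = 70 left.
March 2068 has 31 days: 70 − 31 = 39 left.
April 2068 has 30 days: 39 − 30 = 9 left.
9 days into May 2068 → May 9, 2068.
Adding 600 days from May 9, 2068:
May has 31 days, so 31 − 9 = 22 days remain after May 9, 2068; 600 − 22 = 578 left.
June 2068 has 30 days: 578 − 30 = 548 left.
July 2068 has 31 days: 548 − 31 = 517 left.
August 2068 has 31 days: 517 − 31 = 486 left.
September 2068 has 30 days: 486 − 30 = 456 left.
October 2068 has 31 days: 456 − 31 = 425 left.
November 2068 has 30 days: 425 − 30 = 395 left.
December 2068 has 31 days: 395 − 31 = 364 left.
January 2069 has 31 days: 364 − 31 = 333 left.
February 2069 has 28 days (2069 is not a leap year): 333 − 28 = 305 left.
March 2069 has 31 days: 305 − 31 = 274 left.
April 2069 has 30 days: 274 − 30 = 244 left.
May 2069 has 31 days: 244 − 31 = 213 left.
June 2069 has 30 days: 213 − 30 = 183 left.
July 2069 has 31 days: 183 − 31 = 152 left.
August 2069 has 31 days: 152 − 31 = 121 left.
September 2069 has 30 days: 121 − 30 = 91 left.
October 2069 has 31 days: 91 − 31 = 60 left.
November 2069 has 30 days: 60 − 30 = 30 left.
30 days into December 2069 → December 30, 2069.

December 30, 2069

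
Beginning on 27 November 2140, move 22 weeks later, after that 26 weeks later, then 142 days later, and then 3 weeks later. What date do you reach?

April 10, 2142

Adding 22 weeks (= 154 days) from November 27, 2140:
November has 30 days, so 30 − 27 = 3 days remain after November 27, 2140; 154 − 3 = 151 left.
December 2140 has 31 days: 151 − 31 = 120 left.
January 2141 has 31 days: 120 − 31 = 89 left.
February 2141 has 28 days (2141 is not a leap year): 89 − 28 = 61 left.
March 2141 has 31 days: 61 − 31 = 30 left.
30 days into April 2141 → April 30, 2141.
Advancing 26 weeks (= 182 days) from April 30, 2141:
April has 30 days, so 30 − 30 = 0 days remain after April 30, 2141; 182 − 0 = 182 left.
May 2141 has 31 days: 182 − 31 = 151 left.
June 2141 has 30 days: 151 − 30 = 121 left.
July 2141 has 31 days: 121 − 31 = 90 left.
August 2141 has 31 days: 90 − 31 = 59 left.
September 2141 has 30 days: 59 − 30 = 29 left.
29 days into October 2141 → October 29, 2141.
Advancing 142 days from October 29, 2141:
October has 31 days, so 31 − 29 = 2 days remain after October 29, 2141; 142 − 2 = 140 left.
November 2141 has 30 days: 140 − 30 = 110 left.
December 2141 has 31 days: 110 − 31 = 79 left.
January 2142 has 31 days: 79 − 31 = 48 left.
February 2142 has 28 days (2142 is not a leap year): 48 − 28 = 20 left.
20 days into March 2142 → March 20, 2142.
Advancing 3 weeks (= 21 days) from March 20, 2142:
March has 31 days, so 31 − 20 = 11 days remain after March 20, 2142; 21 − 11 = 10 left.
10 days into April 2142 → April 10, 2142.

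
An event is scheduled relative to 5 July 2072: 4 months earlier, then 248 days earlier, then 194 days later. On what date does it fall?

January 11, 2072

Counting back 4 months from July 5, 2072:
month 7 − 4 = 3 → March 2072.
Day 5 is valid in March, giving March 5, 2072.
Counting back 248 days from March 5, 2072:
Going back 5 days from March 5, 2072 reaches the end of the previous month; 248 − 5 = 243 left.
February 2072 has 29 days (2072 is a leap year): 243 − 29 = 214 left.
January 2072 has 31 days: 214 − 31 = 183 left.
December 2071 has 31 days: 183 − 31 = 152 left.
November 2071 has 30 days: 152 − 30 = 122 left.
October 2071 has 31 days: 122 − 31 = 91 left.
September 2071 has 30 days: 91 − 30 = 61 left.
August 2071 has 31 days: 61 − 31 = 30 left.
July 2071 has 31 days; 31 − 30 = 1 → July 1, 2071.
Advancing 194 days from July 1, 2071:
July has 31 days, so 31 − 1 = 30 days remain after July 1, 2071; 194 − 30 = 164 left.
August 2071 has 31 days: 164 − 31 = 133 left.
September 2071 has 30 days: 133 − 30 = 103 left.
October 2071 has 31 days: 103 − 31 = 72 left.
November 2071 has 30 days: 72 − 30 = 42 left.
December 2071 has 31 days: 42 − 31 = 11 left.
11 days into January 2072 → January 11, 2072.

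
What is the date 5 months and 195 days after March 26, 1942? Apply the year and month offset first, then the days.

Adding 5 months and 195 days from March 26, 1942: first the month/year part, then the days.
month 3 + 5 = 8 → August 1942.
Day 26 is valid in August, giving August 26, 1942.
Now add 195 days from August 26, 1942.
August has 31 days, so 31 − 26 = 5 days remain after August 26, 1942; 195 − 5 = 190 left.
September 1942 has 30 days: 190 − 30 = 160 left.
October 1942 has 31 days: 160 − 31 = 129 left.
November 1942 has 30 days: 129 − 30 = 99 left.
December 1942 has 31 days: 99 − 31 = 68 left.
January 1943 has 31 days: 68 − 31 = 37 left.
February 1943 has 28 days (1943 is not a leap year): 37 − 28 = 9 left.
9 days into March 1943 → March 9, 1943.

March 9, 1943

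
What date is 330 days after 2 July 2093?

May 28, 2094

Advancing 330 days from July 2, 2093.
July has 31 days, so 31 − 2 = 29 days remain after July 2, 2093; 330 − 29 = 301 left.
August 2093 has 31 days: 301 − 31 = 270 left.
September 2093 has 30 days: 270 − 30 = 240 left.
October 2093 has 31 days: 240 − 31 = 209 left.
November 2093 has 30 days: 209 − 30 = 179 left.
December 2093 has 31 days: 179 − 31 = 148 left.
January 2094 has 31 days: 148 − 31 = 117 left.
February 2094 has 28 days (2094 is not a leap year): 117 − 28 = 89 left.
March 2094 has 31 days: 89 − 31 = 58 left.
April 2094 has 30 days: 58 − 30 = 28 left.
28 days into May 2094 → May 28, 2094.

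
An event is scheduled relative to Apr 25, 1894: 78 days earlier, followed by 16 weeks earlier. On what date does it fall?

Going back 78 days from April 25, 1894:
Going back 25 days from April 25, 1894 reaches the end of the previous month; 78 − 25 = 53 left.
March 1894 has 31 days: 53 − 31 = 22 left.
February 1894 has 28 days; 28 − 22 = 6 → February 6, 1894.
Going back 16 weeks (= 112 days) from February 6, 1894:
Going back 6 days from February 6, 1894 reaches the end of the previous month; 112 − 6 = 106 left.
January 1894 has 31 days: 106 − 31 = 75 left.
December 1893 has 31 days: 75 − 31 = 44 left.
November 1893 has 30 days: 44 − 30 = 14 left.
October 1893 has 31 days; 31 − 14 = 17 → October 17, 1893.

October 17, 1893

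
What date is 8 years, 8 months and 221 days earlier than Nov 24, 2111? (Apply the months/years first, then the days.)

August 15, 2102

Going back 8 years, 8 months and 221 days from November 24, 2111: first the month/year part, then the days.
-8 years → 2103; month 11 − 8 = 3 → March 2103.
Day 24 is valid in March, giving March 24, 2103.
Now subtract 221 days from March 24, 2103.
Going back 24 days from March 24, 2103 reaches the end of the previous month; 221 − 24 = 197 left.
February 2103 has 28 days (2103 is not a leap year): 197 − 28 = 169 left.
January 2103 has 31 days: 169 − 31 = 138 left.
December 2102 has 31 days: 138 − 31 = 107 left.
November 2102 has 30 days: 107 − 30 = 77 left.
October 2102 has 31 days: 77 − 31 = 46 left.
September 2102 has 30 days: 46 − 30 = 16 left.
August 2102 has 31 days; 31 − 16 = 15 → August 15, 2102.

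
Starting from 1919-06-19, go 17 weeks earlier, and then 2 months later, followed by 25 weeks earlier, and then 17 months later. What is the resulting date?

Going back 17 weeks (= 119 days) from June 19, 1919:
Going back 19 days from June 19, 1919 reaches the end of the previous month; 119 − 19 = 100 left.
May 1919 has 31 days: 100 − 31 = 69 left.
April 1919 has 30 days: 69 − 30 = 39 left.
March 1919 has 31 days: 39 − 31 = 8 left.
February 1919 has 28 days; 28 − 8 = 20 → February 20, 1919.
Counting forward 2 months from February 20, 1919:
month 2 + 2 = 4 → April 1919.
Day 20 is valid in April, giving April 20, 1919.
Going back 25 weeks (= 175 days) from April 20, 1919:
Going back 20 days from April 20, 1919 reaches the end of the previous month; 175 − 20 = 155 left.
March 1919 has 31 days: 155 − 31 = 124 left.
February 1919 has 28 days (1919 is not a leap year): 124 − 28 = 96 left.
January 1919 has 31 days: 96 − 31 = 65 left.
December 1918 has 31 days: 65 − 31 = 34 left.
November 1918 has 30 days: 34 − 30 = 4 left.
October 1918 has 31 days; 31 − 4 = 27 → October 27, 1918.
Adding 17 months from October 27, 1918:
month 10 + 17 = 27, which is month 3 of year 1920 → March 1920.
Day 27 is valid in March, giving March 27, 1920.

March 27, 1920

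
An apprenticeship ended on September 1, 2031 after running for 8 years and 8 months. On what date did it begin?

January 1, 2023

Counting back 8 years and 8 months from September 1, 2031.
-8 years → 2023; month 9 − 8 = 1 → January 2023.
Day 1 is valid in January, giving January 1, 2023.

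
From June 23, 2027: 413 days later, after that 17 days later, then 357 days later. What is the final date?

Adding 413 days from June 23, 2027:
June has 30 days, so 30 − 23 = 7 days remain after June 23, 2027; 413 − 7 = 406 left.
July 2027 has 31 days: 406 − 31 = 375 left.
August 2027 has 31 days: 375 − 31 = 344 left.
September 2027 has 30 days: 344 − 30 = 314 left.
October 2027 has 31 days: 314 − 31 = 283 left.
November 2027 has 30 days: 283 − 30 = 253 left.
December 2027 has 31 days: 253 − 31 = 222 left.
January 2028 has 31 days: 222 − 31 = 191 left.
February 2028 has 29 days (2028 is a leap year): 191 − 29 = 162 left.
March 2028 has 31 days: 162 − 31 = 131 left.
April 2028 has 30 days: 131 − 30 = 101 left.
May 2028 has 31 days: 101 − 31 = 70 left.
June 2028 has 30 days: 70 − 30 = 40 left.
July 2028 has 31 days: 40 − 31 = 9 left.
9 days into August 2028 → August 9, 2028.
Advancing 17 days from August 9, 2028:
August has 31 days; 9 + 17 = 26, still in August.
Advancing 357 days from August 26, 2028:
August has 31 days, so 31 − 26 = 5 days remain after August 26, 2028; 357 − 5 = 352 left.
September 2028 has 30 days: 352 − 30 = 322 left.
October 2028 has 31 days: 322 − 31 = 291 left.
November 2028 has 30 days: 291 − 30 = 261 left.
December 2028 has 31 days: 261 − 31 = 230 left.
January 2029 has 31 days: 230 − 31 = 199 left.
February 2029 has 28 days (2029 is not a leap year): 199 − 28 = 171 left.
March 2029 has 31 days: 171 − 31 = 140 left.
April 2029 has 30 days: 140 − 30 = 110 left.
May 2029 has 31 days: 110 − 31 = 79 left.
June 2029 has 30 days: 79 − 30 = 49 left.
July 2029 has 31 days: 49 − 31 = 18 left.
18 days into August 2029 → August 18, 2029.

August 18, 2029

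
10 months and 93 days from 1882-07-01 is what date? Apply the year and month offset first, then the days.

Counting forward 10 months and 93 days from July 1, 1882: first the month/year part, then the days.
month 7 + 10 = 17, which is month 5 of year 1883 → May 1883.
Day 1 is valid in May, giving May 1, 1883.
Now add 93 days from May 1, 1883.
May has 31 days, so 31 − 1 = 30 days remain after May 1, 1883; 93 − 30 = 63 left.
June 1883 has 30 days: 63 − 30 = 33 left.
July 1883 has 31 days: 33 − 31 = 2 left.
2 days into August 1883 → August 2, 1883.

August 2, 1883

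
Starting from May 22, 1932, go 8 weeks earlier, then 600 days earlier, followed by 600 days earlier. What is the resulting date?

December 13, 1928

Going back 8 weeks (= 56 days) from May 22, 1932:
Going back 22 days from May 22, 1932 reaches the end of the previous month; 56 − 22 = 34 left.
April 1932 has 30 days: 34 − 30 = 4 left.
March 1932 has 31 days; 31 − 4 = 27 → March 27, 1932.
Counting back 600 days from March 27, 1932:
Going back 27 days from March 27, 1932 reaches the end of the previous month; 600 − 27 = 573 left.
February 1932 has 29 days (1932 is a leap year): 573 − 29 = 544 left.
January 1932 has 31 days: 544 − 31 = 513 left.
December 1931 has 31 days: 513 − 31 = 482 left.
November 1931 has 30 days: 482 − 30 = 452 left.
October 1931 has 31 days: 452 − 31 = 421 left.
September 1931 has 30 days: 421 − 30 = 391 left.
August 1931 has 31 days: 391 − 31 = 360 left.
July 1931 has 31 days: 360 − 31 = 329 left.
June 1931 has 30 days: 329 − 30 = 299 left.
May 1931 has 31 days: 299 − 31 = 268 left.
April 1931 has 30 days: 268 − 30 = 238 left.
March 1931 has 31 days: 238 − 31 = 207 left.
February 1931 has 28 days (1931 is not a leap year): 207 − 28 = 179 left.
January 1931 has 31 days: 179 − 31 = 148 left.
December 1930 has 31 days: 148 − 31 = 117 left.
November 1930 has 30 days: 117 − 30 = 87 left.
October 1930 has 31 days: 87 − 31 = 56 left.
September 1930 has 30 days: 56 − 30 = 26 left.
August 1930 has 31 days; 31 − 26 = 5 → August 5, 1930.
Counting back 600 days from August 5, 1930:
Going back 5 days from August 5, 1930 reaches the end of the previous month; 600 − 5 = 595 left.
July 1930 has 31 days: 595 − 31 = 564 left.
June 1930 has 30 days: 564 − 30 = 534 left.
May 1930 has 31 days: 534 − 31 = 503 left.
April 1930 has 30 days: 503 − 30 = 473 left.
March 1930 has 31 days: 473 − 31 = 442 left.
February 1930 has 28 days (1930 is not a leap year): 442 − 28 = 414 left.
January 1930 has 31 days: 414 − 31 = 383 left.
December 1929 has 31 days: 383 − 31 = 352 left.
November 1929 has 30 days: 352 − 30 = 322 left.
October 1929 has 31 days: 322 − 31 = 291 left.
September 1929 has 30 days: 291 − 30 = 261 left.
August 1929 has 31 days: 261 − 31 = 230 left.
July 1929 has 31 days: 230 − 31 = 199 left.
June 1929 has 30 days: 199 − 30 = 169 left.
May 1929 has 31 days: 169 − 31 = 138 left.
April 1929 has 30 days: 138 − 30 = 108 left.
March 1929 has 31 days: 108 − 31 = 77 left.
February 1929 has 28 days (1929 is not a leap year): 77 − 28 = 49 left.
January 1929 has 31 days: 49 − 31 = 18 left.
December 1928 has 31 days; 31 − 18 = 13 → December 13, 1928.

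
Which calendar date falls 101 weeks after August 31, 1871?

Adding 101 weeks = 707 days from August 31, 1871.
August has 31 days, so 31 − 31 = 0 days remain after August 31, 1871; 707 − 0 = 707 left.
September 1871 has 30 days: 707 − 30 = 677 left.
October 1871 has 31 days: 677 − 31 = 646 left.
November 1871 has 30 days: 646 − 30 = 616 left.
December 1871 has 31 days: 616 − 31 = 585 left.
January 1872 has 31 days: 585 − 31 = 554 left.
February 1872 has 29 days (1872 is a leap year): 554 − 29 = 525 left.
March 1872 has 31 days: 525 − 31 = 494 left.
April 1872 has 30 days: 494 − 30 = 464 left.
May 1872 has 31 days: 464 − 31 = 433 left.
June 1872 has 30 days: 433 − 30 = 403 left.
July 1872 has 31 days: 403 − 31 = 372 left.
August 1872 has 31 days: 372 − 31 = 341 left.
September 1872 has 30 days: 341 − 30 = 311 left.
October 1872 has 31 days: 311 − 31 = 280 left.
November 1872 has 30 days: 280 − 30 = 250 left.
December 1872 has 31 days: 250 − 31 = 219 left.
January 1873 has 31 days: 219 − 31 = 188 left.
February 1873 has 28 days (1873 is not a leap year): 188 − 28 = 160 left.
March 1873 has 31 days: 160 − 31 = 129 left.
April 1873 has 30 days: 129 − 30 = 99 left.
May 1873 has 31 days: 99 − 31 = 68 left.
June 1873 has 30 days: 68 − 30 = 38 left.
July 1873 has 31 days: 38 − 31 = 7 left.
7 days into August 1873 → August 7, 1873.

August 7, 1873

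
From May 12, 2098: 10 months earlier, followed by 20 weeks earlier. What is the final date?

February 22, 2097

Subtracting 10 months from May 12, 2098:
month 5 − 10 = -5, which is month 7 of year 2097 → July 2097.
Day 12 is valid in July, giving July 12, 2097.
Going back 20 weeks (= 140 days) from July 12, 2097:
Going back 12 days from July 12, 2097 reaches the end of the previous month; 140 − 12 = 128 left.
June 2097 has 30 days: 128 − 30 = 98 left.
May 2097 has 31 days: 98 − 31 = 67 left.
April 2097 has 30 days: 67 − 30 = 37 left.
March 2097 has 31 days: 37 − 31 = 6 left.
February 2097 has 28 days; 28 − 6 = 22 → February 22, 2097.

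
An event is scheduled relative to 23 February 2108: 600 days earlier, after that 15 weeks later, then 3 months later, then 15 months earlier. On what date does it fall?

Going back 600 days from February 23, 2108:
Going back 23 days from February 23, 2108 reaches the end of the previous month; 600 − 23 = 577 left.
January 2108 has 31 days: 577 − 31 = 546 left.
December 2107 has 31 days: 546 − 31 = 515 left.
November 2107 has 30 days: 515 − 30 = 485 left.
October 2107 has 31 days: 485 − 31 = 454 left.
September 2107 has 30 days: 454 − 30 = 424 left.
August 2107 has 31 days: 424 − 31 = 393 left.
July 2107 has 31 days: 393 − 31 = 362 left.
June 2107 has 30 days: 362 − 30 = 332 left.
May 2107 has 31 days: 332 − 31 = 301 left.
April 2107 has 30 days: 301 − 30 = 271 left.
March 2107 has 31 days: 271 − 31 = 240 left.
February 2107 has 28 days (2107 is not a leap year): 240 − 28 = 212 left.
January 2107 has 31 days: 212 − 31 = 181 left.
December 2106 has 31 days: 181 − 31 = 150 left.
November 2106 has 30 days: 150 − 30 = 120 left.
October 2106 has 31 days: 120 − 31 = 89 left.
September 2106 has 30 days: 89 − 30 = 59 left.
August 2106 has 31 days: 59 − 31 = 28 left.
July 2106 has 31 days; 31 − 28 = 3 → July 3, 2106.
Advancing 15 weeks (= 105 days) from July 3, 2106:
July has 31 days, so 31 − 3 = 28 days remain after July 3, 2106; 105 − 28 = 77 left.
August 2106 has 31 days: 77 − 31 = 46 left.
September 2106 has 30 days: 46 − 30 = 16 left.
16 days into October 2106 → October 16, 2106.
Advancing 3 months from October 16, 2106:
month 10 + 3 = 13, which is month 1 of year 2107 → January 2107.
Day 16 is valid in January, giving January 16, 2107.
Subtracting 15 months from January 16, 2107:
month 1 − 15 = -14, which is month 10 of year 2105 → October 2105.
Day 16 is valid in October, giving October 16, 2105.

October 16, 2105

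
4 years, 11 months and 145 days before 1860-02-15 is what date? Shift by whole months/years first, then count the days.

October 21, 1854

Subtracting 4 years, 11 months and 145 days from February 15, 1860: first the month/year part, then the days.
-4 years → 1856; month 2 − 11 = -9, which is month 3 of year 1855 → March 1855.
Day 15 is valid in March, giving March 15, 1855.
Now subtract 145 days from March 15, 1855.
Going back 15 days from March 15, 1855 reaches the end of the previous month; 145 − 15 = 130 left.
February 1855 has 28 days (1855 is not a leap year): 130 − 28 = 102 left.
January 1855 has 31 days: 102 − 31 = 71 left.
December 1854 has 31 days: 71 − 31 = 40 left.
November 1854 has 30 days: 40 − 30 = 10 left.
October 1854 has 31 days; 31 − 10 = 21 → October 21, 1854.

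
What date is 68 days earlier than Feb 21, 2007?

December 15, 2006

Going back 68 days from February 21, 2007.
Going back 21 days from February 21, 2007 reaches the end of the previous month; 68 − 21 = 47 left.
January 2007 has 31 days: 47 − 31 = 16 left.
December 2006 has 31 days; 31 − 16 = 15 → December 15, 2006.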